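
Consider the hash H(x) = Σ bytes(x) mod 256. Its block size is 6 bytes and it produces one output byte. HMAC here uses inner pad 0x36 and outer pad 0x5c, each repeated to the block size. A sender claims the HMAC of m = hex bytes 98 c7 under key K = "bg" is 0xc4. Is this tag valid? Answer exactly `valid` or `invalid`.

Key "bg" = 62 67 is 2 bytes ≤ B = 6; zero-pad to 6 bytes: K' = 62 67 00 00 00 00.
K' ⊕ ipad = 54 51 36 36 36 36; K' ⊕ opad = 3e 3b 5c 5c 5c 5c.
Inner hash: sum = 84+81+54+54+54+54+152+199 = 732; mod 256 = 220 → dc.
Outer hash (recomputed tag): sum = 62+59+92+92+92+92+220 = 709; mod 256 = 197 → c5.
Recomputed tag = c5; claimed = c4 → mismatch.

invalid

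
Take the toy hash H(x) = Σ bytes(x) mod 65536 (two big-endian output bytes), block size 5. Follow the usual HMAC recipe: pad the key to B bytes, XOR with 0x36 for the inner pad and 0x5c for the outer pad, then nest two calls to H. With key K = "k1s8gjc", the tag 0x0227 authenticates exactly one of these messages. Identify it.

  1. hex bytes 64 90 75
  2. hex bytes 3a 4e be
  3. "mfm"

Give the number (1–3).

1

Key "k1s8gjc" = 6b 31 73 38 67 6a 63 is 7 bytes > B = 5, so hash it first: H(key) = 02 7b, then zero-pad to 5 bytes: K' = 02 7b 00 00 00.
K' ⊕ ipad = 34 4d 36 36 36; K' ⊕ opad = 5e 27 5c 5c 5c.
m1: inner = H(34 4d 36 36 36 64 90 75) = 02 8c; tag = H(5e 27 5c 5c 5c 02 8c) = 0227 ← matches
m2: inner = H(34 4d 36 36 36 3a 4e be) = 02 69; tag = H(5e 27 5c 5c 5c 02 69) = 0204
m3: inner = H(34 4d 36 36 36 6d 66 6d) = 02 63; tag = H(5e 27 5c 5c 5c 02 63) = 01fe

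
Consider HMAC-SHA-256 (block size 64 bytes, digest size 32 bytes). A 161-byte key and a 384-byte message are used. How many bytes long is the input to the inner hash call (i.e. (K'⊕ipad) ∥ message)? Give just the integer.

448

Key is 161 > 64 bytes, so it is hashed to 32 bytes then zero-padded to 64: |K'| = 64.
Inner input = (K'⊕ipad) ∥ m → 64 + 384 = 448 bytes.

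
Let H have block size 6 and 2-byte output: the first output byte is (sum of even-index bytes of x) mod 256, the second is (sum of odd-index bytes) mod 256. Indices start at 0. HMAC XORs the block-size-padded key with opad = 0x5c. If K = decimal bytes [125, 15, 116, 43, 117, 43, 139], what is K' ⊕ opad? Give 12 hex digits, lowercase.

Key decimal bytes [125, 15, 116, 43, 117, 43, 139] = 7d 0f 74 2b 75 2b 8b is 7 bytes > B = 6, so hash it first: H(key) = f1 65, then zero-pad to 6 bytes: K' = f1 65 00 00 00 00.
XOR each byte with 0x5c: f1⊕5c=ad, 65⊕5c=39, 00⊕5c=5c, 00⊕5c=5c, 00⊕5c=5c, 00⊕5c=5c.

ad395c5c5c5c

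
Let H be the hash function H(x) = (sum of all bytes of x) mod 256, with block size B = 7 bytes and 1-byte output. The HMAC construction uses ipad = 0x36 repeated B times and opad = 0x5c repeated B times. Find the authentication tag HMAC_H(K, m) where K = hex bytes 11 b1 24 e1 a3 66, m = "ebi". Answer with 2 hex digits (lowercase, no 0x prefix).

Key hex bytes 11 b1 24 e1 a3 66 is 6 bytes ≤ B = 7; zero-pad to 7 bytes: K' = 11 b1 24 e1 a3 66 00.
K' ⊕ ipad = 27 87 12 d7 95 50 36.  K' ⊕ opad = 4d ed 78 bd ff 3a 5c.
Inner input = (K'⊕ipad) ∥ m = 27 87 12 d7 95 50 36 ∥ 65 62 69.
Inner hash: sum = 39+135+18+215+149+80+54+101+98+105 = 994; mod 256 = 226 → e2.
Outer input = (K'⊕opad) ∥ inner = 4d ed 78 bd ff 3a 5c ∥ e2.
Outer hash (tag): sum = 77+237+120+189+255+58+92+226 = 1254; mod 256 = 230 → e6.

e6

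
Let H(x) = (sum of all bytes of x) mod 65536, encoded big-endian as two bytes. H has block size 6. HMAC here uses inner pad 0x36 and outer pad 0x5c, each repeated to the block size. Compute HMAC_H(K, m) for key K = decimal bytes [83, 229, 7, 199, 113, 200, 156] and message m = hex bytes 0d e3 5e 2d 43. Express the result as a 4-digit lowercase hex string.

0311

Key decimal bytes [83, 229, 7, 199, 113, 200, 156] = 53 e5 07 c7 71 c8 9c is 7 bytes > B = 6, so hash it first: H(key) = 03 db, then zero-pad to 6 bytes: K' = 03 db 00 00 00 00.
K' ⊕ ipad = 35 ed 36 36 36 36.  K' ⊕ opad = 5f 87 5c 5c 5c 5c.
Inner input = (K'⊕ipad) ∥ m = 35 ed 36 36 36 36 ∥ 0d e3 5e 2d 43.
Inner hash: sum = 53+237+54+54+54+54+13+227+94+45+67 = 952 → 03 b8.
Outer input = (K'⊕opad) ∥ inner = 5f 87 5c 5c 5c 5c ∥ 03 b8.
Outer hash (tag): sum = 95+135+92+92+92+92+3+184 = 785 → 03 11.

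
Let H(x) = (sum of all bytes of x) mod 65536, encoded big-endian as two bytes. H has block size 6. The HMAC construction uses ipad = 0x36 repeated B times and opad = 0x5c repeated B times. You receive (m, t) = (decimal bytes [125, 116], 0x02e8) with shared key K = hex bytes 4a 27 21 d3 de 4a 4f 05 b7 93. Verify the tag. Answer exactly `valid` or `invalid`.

Key hex bytes 4a 27 21 d3 de 4a 4f 05 b7 93 is 10 bytes > B = 6, so hash it first: H(key) = 04 2b, then zero-pad to 6 bytes: K' = 04 2b 00 00 00 00.
K' ⊕ ipad = 32 1d 36 36 36 36; K' ⊕ opad = 58 77 5c 5c 5c 5c.
Inner hash: sum = 50+29+54+54+54+54+125+116 = 536 → 02 18.
Outer hash (recomputed tag): sum = 88+119+92+92+92+92+2+24 = 601 → 02 59.
Recomputed tag = 0259; claimed = 02e8 → mismatch.

invalid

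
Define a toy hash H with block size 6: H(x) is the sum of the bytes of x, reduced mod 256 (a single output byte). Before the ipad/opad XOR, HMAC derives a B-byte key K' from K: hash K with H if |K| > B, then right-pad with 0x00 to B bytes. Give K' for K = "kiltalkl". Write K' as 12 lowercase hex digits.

|K| = 8 > B = 6, so first hash the key.
H(K): sum = 107+105+108+116+97+108+107+108 = 856; mod 256 = 88 → 58.
Zero-pad H(K) = 58 to 6 bytes: K' = 58 00 00 00 00 00.

580000000000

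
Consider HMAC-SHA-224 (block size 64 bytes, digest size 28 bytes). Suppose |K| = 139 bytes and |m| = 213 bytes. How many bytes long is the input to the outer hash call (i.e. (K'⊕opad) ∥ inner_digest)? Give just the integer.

Key is 139 > 64 bytes, so it is hashed to 28 bytes then zero-padded to 64: |K'| = 64.
Outer input = (K'⊕opad) ∥ H(inner) → 64 + 28 = 92 bytes.

92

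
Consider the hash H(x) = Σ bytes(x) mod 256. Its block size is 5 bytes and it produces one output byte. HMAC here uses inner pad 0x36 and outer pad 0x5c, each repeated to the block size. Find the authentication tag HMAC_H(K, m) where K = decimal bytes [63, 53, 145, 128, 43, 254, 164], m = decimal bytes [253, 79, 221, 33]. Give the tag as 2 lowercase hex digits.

04

Key decimal bytes [63, 53, 145, 128, 43, 254, 164] = 3f 35 91 80 2b fe a4 is 7 bytes > B = 5, so hash it first: H(key) = 52, then zero-pad to 5 bytes: K' = 52 00 00 00 00.
K' ⊕ ipad = 64 36 36 36 36.  K' ⊕ opad = 0e 5c 5c 5c 5c.
Inner input = (K'⊕ipad) ∥ m = 64 36 36 36 36 ∥ fd 4f dd 21.
Inner hash: sum = 100+54+54+54+54+253+79+221+33 = 902; mod 256 = 134 → 86.
Outer input = (K'⊕opad) ∥ inner = 0e 5c 5c 5c 5c ∥ 86.
Outer hash (tag): sum = 14+92+92+92+92+134 = 516; mod 256 = 4 → 04.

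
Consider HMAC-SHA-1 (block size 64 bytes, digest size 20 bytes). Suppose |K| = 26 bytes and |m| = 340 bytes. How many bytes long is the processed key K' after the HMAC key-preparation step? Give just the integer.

Key is 26 ≤ 64 bytes, zero-padded: |K'| = 64.

64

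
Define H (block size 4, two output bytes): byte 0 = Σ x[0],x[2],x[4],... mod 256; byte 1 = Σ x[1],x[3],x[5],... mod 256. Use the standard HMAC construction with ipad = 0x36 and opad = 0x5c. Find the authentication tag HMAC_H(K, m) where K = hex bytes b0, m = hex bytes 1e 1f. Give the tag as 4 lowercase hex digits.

Key hex bytes b0 is 1 byte ≤ B = 4; zero-pad to 4 bytes: K' = b0 00 00 00.
K' ⊕ ipad = 86 36 36 36.  K' ⊕ opad = ec 5c 5c 5c.
Inner input = (K'⊕ipad) ∥ m = 86 36 36 36 ∥ 1e 1f.
Inner hash: even-index sum = 218 mod 256 = 218; odd-index sum = 139 mod 256 = 139 → da 8b.
Outer input = (K'⊕opad) ∥ inner = ec 5c 5c 5c ∥ da 8b.
Outer hash (tag): even-index sum = 546 mod 256 = 34; odd-index sum = 323 mod 256 = 67 → 22 43.

2243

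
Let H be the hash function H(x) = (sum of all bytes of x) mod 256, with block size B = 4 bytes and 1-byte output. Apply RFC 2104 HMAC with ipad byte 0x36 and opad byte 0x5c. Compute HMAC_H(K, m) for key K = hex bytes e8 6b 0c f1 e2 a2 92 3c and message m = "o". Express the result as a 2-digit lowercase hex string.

b7

Key hex bytes e8 6b 0c f1 e2 a2 92 3c is 8 bytes > B = 4, so hash it first: H(key) = a2, then zero-pad to 4 bytes: K' = a2 00 00 00.
K' ⊕ ipad = 94 36 36 36.  K' ⊕ opad = fe 5c 5c 5c.
Inner input = (K'⊕ipad) ∥ m = 94 36 36 36 ∥ 6f.
Inner hash: sum = 148+54+54+54+111 = 421; mod 256 = 165 → a5.
Outer input = (K'⊕opad) ∥ inner = fe 5c 5c 5c ∥ a5.
Outer hash (tag): sum = 254+92+92+92+165 = 695; mod 256 = 183 → b7.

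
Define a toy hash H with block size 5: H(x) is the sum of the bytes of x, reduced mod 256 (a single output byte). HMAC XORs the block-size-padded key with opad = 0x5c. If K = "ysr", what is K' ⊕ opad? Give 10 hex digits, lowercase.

252f2e5c5c

Key "ysr" = 79 73 72 is 3 bytes ≤ B = 5; zero-pad to 5 bytes: K' = 79 73 72 00 00.
XOR each byte with 0x5c: 79⊕5c=25, 73⊕5c=2f, 72⊕5c=2e, 00⊕5c=5c, 00⊕5c=5c.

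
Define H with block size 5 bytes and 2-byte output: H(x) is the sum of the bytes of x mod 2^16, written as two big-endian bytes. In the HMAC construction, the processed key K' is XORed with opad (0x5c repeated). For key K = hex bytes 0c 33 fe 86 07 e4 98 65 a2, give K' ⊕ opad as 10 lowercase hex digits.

58115c5c5c

Key hex bytes 0c 33 fe 86 07 e4 98 65 a2 is 9 bytes > B = 5, so hash it first: H(key) = 04 4d, then zero-pad to 5 bytes: K' = 04 4d 00 00 00.
XOR each byte with 0x5c: 04⊕5c=58, 4d⊕5c=11, 00⊕5c=5c, 00⊕5c=5c, 00⊕5c=5c.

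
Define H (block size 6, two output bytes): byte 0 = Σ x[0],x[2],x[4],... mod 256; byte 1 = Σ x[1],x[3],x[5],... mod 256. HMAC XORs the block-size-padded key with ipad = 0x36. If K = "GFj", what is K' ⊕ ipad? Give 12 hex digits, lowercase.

Key "GFj" = 47 46 6a is 3 bytes ≤ B = 6; zero-pad to 6 bytes: K' = 47 46 6a 00 00 00.
XOR each byte with 0x36: 47⊕36=71, 46⊕36=70, 6a⊕36=5c, 00⊕36=36, 00⊕36=36, 00⊕36=36.

71705c363636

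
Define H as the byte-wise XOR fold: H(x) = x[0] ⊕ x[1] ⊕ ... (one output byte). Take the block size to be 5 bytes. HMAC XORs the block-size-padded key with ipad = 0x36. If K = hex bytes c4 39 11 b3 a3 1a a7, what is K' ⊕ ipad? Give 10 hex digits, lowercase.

7736363636

Key hex bytes c4 39 11 b3 a3 1a a7 is 7 bytes > B = 5, so hash it first: H(key) = 41, then zero-pad to 5 bytes: K' = 41 00 00 00 00.
XOR each byte with 0x36: 41⊕36=77, 00⊕36=36, 00⊕36=36, 00⊕36=36, 00⊕36=36.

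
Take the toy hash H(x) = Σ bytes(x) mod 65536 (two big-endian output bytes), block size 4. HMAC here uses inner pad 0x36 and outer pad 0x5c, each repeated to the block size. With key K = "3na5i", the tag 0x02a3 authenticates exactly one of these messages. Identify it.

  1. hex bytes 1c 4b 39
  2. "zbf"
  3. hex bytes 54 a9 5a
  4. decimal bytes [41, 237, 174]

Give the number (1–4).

Key "3na5i" = 33 6e 61 35 69 is 5 bytes > B = 4, so hash it first: H(key) = 01 a0, then zero-pad to 4 bytes: K' = 01 a0 00 00.
K' ⊕ ipad = 37 96 36 36; K' ⊕ opad = 5d fc 5c 5c.
m1: inner = H(37 96 36 36 1c 4b 39) = 01 d9; tag = H(5d fc 5c 5c 01 d9) = 02eb
m2: inner = H(37 96 36 36 7a 62 66) = 02 7b; tag = H(5d fc 5c 5c 02 7b) = 028e
m3: inner = H(37 96 36 36 54 a9 5a) = 02 90; tag = H(5d fc 5c 5c 02 90) = 02a3 ← matches
m4: inner = H(37 96 36 36 29 ed ae) = 02 fd; tag = H(5d fc 5c 5c 02 fd) = 0310

3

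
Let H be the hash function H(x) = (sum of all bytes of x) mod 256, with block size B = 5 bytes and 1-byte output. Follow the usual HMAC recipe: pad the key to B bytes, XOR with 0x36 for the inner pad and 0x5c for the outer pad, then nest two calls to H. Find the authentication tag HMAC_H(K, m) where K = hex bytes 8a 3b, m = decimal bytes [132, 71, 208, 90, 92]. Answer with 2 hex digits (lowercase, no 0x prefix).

Key hex bytes 8a 3b is 2 bytes ≤ B = 5; zero-pad to 5 bytes: K' = 8a 3b 00 00 00.
K' ⊕ ipad = bc 0d 36 36 36.  K' ⊕ opad = d6 67 5c 5c 5c.
Inner input = (K'⊕ipad) ∥ m = bc 0d 36 36 36 ∥ 84 47 d0 5a 5c.
Inner hash: sum = 188+13+54+54+54+132+71+208+90+92 = 956; mod 256 = 188 → bc.
Outer input = (K'⊕opad) ∥ inner = d6 67 5c 5c 5c ∥ bc.
Outer hash (tag): sum = 214+103+92+92+92+188 = 781; mod 256 = 13 → 0d.

0d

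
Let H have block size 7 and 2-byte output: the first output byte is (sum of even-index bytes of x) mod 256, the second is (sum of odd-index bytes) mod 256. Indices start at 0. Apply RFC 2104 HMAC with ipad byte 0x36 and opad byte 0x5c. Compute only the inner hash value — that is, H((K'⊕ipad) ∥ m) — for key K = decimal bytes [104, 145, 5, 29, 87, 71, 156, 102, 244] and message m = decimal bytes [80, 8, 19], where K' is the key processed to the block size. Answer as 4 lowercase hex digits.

Key decimal bytes [104, 145, 5, 29, 87, 71, 156, 102, 244] = 68 91 05 1d 57 47 9c 66 f4 is 9 bytes > B = 7, so hash it first: H(key) = 54 5b, then zero-pad to 7 bytes: K' = 54 5b 00 00 00 00 00.
K' ⊕ ipad = 62 6d 36 36 36 36 36.
Inner input = 62 6d 36 36 36 36 36 ∥ 50 08 13.
Inner hash: even-index sum = 268 mod 256 = 12; odd-index sum = 316 mod 256 = 60 → 0c 3c.

0c3c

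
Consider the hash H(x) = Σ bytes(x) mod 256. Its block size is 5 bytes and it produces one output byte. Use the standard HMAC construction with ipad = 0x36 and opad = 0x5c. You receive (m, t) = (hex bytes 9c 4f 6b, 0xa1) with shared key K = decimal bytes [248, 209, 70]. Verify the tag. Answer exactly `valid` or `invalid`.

invalid

Key decimal bytes [248, 209, 70] = f8 d1 46 is 3 bytes ≤ B = 5; zero-pad to 5 bytes: K' = f8 d1 46 00 00.
K' ⊕ ipad = ce e7 70 36 36; K' ⊕ opad = a4 8d 1a 5c 5c.
Inner hash: sum = 206+231+112+54+54+156+79+107 = 999; mod 256 = 231 → e7.
Outer hash (recomputed tag): sum = 164+141+26+92+92+231 = 746; mod 256 = 234 → ea.
Recomputed tag = ea; claimed = a1 → mismatch.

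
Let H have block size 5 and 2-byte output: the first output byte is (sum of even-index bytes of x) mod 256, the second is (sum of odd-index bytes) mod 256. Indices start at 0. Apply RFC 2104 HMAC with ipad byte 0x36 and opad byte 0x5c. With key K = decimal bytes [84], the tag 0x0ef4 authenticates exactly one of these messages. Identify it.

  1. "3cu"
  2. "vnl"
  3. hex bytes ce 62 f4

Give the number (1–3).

2

Key decimal bytes [84] = 54 is 1 byte ≤ B = 5; zero-pad to 5 bytes: K' = 54 00 00 00 00.
K' ⊕ ipad = 62 36 36 36 36; K' ⊕ opad = 08 5c 5c 5c 5c.
m1: inner = H(62 36 36 36 36 33 63 75) = 31 14; tag = H(08 5c 5c 5c 5c 31 14) = d4e9
m2: inner = H(62 36 36 36 36 76 6e 6c) = 3c 4e; tag = H(08 5c 5c 5c 5c 3c 4e) = 0ef4 ← matches
m3: inner = H(62 36 36 36 36 ce 62 f4) = 30 2e; tag = H(08 5c 5c 5c 5c 30 2e) = eee8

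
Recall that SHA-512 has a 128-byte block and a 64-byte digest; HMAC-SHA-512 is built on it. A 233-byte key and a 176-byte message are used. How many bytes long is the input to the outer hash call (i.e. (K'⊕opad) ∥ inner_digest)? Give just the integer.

Key is 233 > 128 bytes, so it is hashed to 64 bytes then zero-padded to 128: |K'| = 128.
Outer input = (K'⊕opad) ∥ H(inner) → 128 + 64 = 192 bytes.

192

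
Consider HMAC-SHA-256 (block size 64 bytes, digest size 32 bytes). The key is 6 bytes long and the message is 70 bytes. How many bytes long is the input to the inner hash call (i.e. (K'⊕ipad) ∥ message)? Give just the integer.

Key is 6 ≤ 64 bytes, zero-padded: |K'| = 64.
Inner input = (K'⊕ipad) ∥ m → 64 + 70 = 134 bytes.

134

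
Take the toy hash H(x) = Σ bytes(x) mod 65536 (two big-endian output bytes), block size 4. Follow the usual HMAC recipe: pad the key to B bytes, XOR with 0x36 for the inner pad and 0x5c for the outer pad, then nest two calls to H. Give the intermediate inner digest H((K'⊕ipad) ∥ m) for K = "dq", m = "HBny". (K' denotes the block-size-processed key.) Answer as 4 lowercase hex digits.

0276

Key "dq" = 64 71 is 2 bytes ≤ B = 4; zero-pad to 4 bytes: K' = 64 71 00 00.
K' ⊕ ipad = 52 47 36 36.
Inner input = 52 47 36 36 ∥ 48 42 6e 79.
Inner hash: sum = 82+71+54+54+72+66+110+121 = 630 → 02 76.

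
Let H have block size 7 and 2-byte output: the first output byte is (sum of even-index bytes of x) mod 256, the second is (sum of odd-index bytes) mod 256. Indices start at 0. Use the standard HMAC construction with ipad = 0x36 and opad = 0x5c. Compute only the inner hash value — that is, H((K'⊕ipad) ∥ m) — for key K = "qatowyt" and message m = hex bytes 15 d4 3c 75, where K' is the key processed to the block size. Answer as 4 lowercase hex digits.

Key "qatowyt" = 71 61 74 6f 77 79 74 is exactly B = 7 bytes: K' = 71 61 74 6f 77 79 74.
K' ⊕ ipad = 47 57 42 59 41 4f 42.
Inner input = 47 57 42 59 41 4f 42 ∥ 15 d4 3c 75.
Inner hash: even-index sum = 597 mod 256 = 85; odd-index sum = 336 mod 256 = 80 → 55 50.

5550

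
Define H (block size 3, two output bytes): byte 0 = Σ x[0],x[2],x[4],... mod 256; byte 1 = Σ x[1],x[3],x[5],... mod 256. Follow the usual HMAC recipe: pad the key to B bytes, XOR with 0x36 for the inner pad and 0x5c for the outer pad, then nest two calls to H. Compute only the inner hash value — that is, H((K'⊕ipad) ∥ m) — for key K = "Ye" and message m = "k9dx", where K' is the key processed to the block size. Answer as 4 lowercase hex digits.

Key "Ye" = 59 65 is 2 bytes ≤ B = 3; zero-pad to 3 bytes: K' = 59 65 00.
K' ⊕ ipad = 6f 53 36.
Inner input = 6f 53 36 ∥ 6b 39 64 78.
Inner hash: even-index sum = 342 mod 256 = 86; odd-index sum = 290 mod 256 = 34 → 56 22.

5622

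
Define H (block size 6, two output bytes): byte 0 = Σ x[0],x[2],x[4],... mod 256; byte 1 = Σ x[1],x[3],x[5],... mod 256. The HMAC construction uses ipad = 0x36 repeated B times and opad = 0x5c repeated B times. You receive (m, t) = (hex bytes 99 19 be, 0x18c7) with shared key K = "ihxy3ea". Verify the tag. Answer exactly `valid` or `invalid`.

Key "ihxy3ea" = 69 68 78 79 33 65 61 is 7 bytes > B = 6, so hash it first: H(key) = 75 46, then zero-pad to 6 bytes: K' = 75 46 00 00 00 00.
K' ⊕ ipad = 43 70 36 36 36 36; K' ⊕ opad = 29 1a 5c 5c 5c 5c.
Inner hash: even-index sum = 518 mod 256 = 6; odd-index sum = 245 mod 256 = 245 → 06 f5.
Outer hash (recomputed tag): even-index sum = 231 mod 256 = 231; odd-index sum = 455 mod 256 = 199 → e7 c7.
Recomputed tag = e7c7; claimed = 18c7 → mismatch.

invalid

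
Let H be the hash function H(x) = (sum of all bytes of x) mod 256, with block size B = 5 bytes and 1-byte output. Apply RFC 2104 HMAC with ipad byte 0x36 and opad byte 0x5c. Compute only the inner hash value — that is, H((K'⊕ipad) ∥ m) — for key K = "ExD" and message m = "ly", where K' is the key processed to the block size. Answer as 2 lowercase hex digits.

84

Key "ExD" = 45 78 44 is 3 bytes ≤ B = 5; zero-pad to 5 bytes: K' = 45 78 44 00 00.
K' ⊕ ipad = 73 4e 72 36 36.
Inner input = 73 4e 72 36 36 ∥ 6c 79.
Inner hash: sum = 115+78+114+54+54+108+121 = 644; mod 256 = 132 → 84.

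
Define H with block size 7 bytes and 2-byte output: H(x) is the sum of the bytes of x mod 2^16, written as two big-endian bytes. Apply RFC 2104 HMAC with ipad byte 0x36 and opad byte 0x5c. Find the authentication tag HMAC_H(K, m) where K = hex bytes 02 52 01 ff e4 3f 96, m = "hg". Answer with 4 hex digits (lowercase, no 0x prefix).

Key hex bytes 02 52 01 ff e4 3f 96 is exactly B = 7 bytes: K' = 02 52 01 ff e4 3f 96.
K' ⊕ ipad = 34 64 37 c9 d2 09 a0.  K' ⊕ opad = 5e 0e 5d a3 b8 63 ca.
Inner input = (K'⊕ipad) ∥ m = 34 64 37 c9 d2 09 a0 ∥ 68 67.
Inner hash: sum = 52+100+55+201+210+9+160+104+103 = 994 → 03 e2.
Outer input = (K'⊕opad) ∥ inner = 5e 0e 5d a3 b8 63 ca ∥ 03 e2.
Outer hash (tag): sum = 94+14+93+163+184+99+202+3+226 = 1078 → 04 36.

0436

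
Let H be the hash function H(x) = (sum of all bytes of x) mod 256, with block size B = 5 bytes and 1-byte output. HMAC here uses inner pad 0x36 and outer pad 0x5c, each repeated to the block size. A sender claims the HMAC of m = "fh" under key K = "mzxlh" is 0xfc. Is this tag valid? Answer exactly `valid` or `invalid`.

invalid

Key "mzxlh" = 6d 7a 78 6c 68 is exactly B = 5 bytes: K' = 6d 7a 78 6c 68.
K' ⊕ ipad = 5b 4c 4e 5a 5e; K' ⊕ opad = 31 26 24 30 34.
Inner hash: sum = 91+76+78+90+94+102+104 = 635; mod 256 = 123 → 7b.
Outer hash (recomputed tag): sum = 49+38+36+48+52+123 = 346; mod 256 = 90 → 5a.
Recomputed tag = 5a; claimed = fc → mismatch.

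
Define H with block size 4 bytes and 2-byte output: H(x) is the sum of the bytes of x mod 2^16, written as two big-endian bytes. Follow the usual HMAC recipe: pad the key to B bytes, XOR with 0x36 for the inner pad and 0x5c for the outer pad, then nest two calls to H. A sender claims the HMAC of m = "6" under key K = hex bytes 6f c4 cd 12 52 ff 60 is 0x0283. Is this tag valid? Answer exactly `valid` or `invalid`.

Key hex bytes 6f c4 cd 12 52 ff 60 is 7 bytes > B = 4, so hash it first: H(key) = 03 c3, then zero-pad to 4 bytes: K' = 03 c3 00 00.
K' ⊕ ipad = 35 f5 36 36; K' ⊕ opad = 5f 9f 5c 5c.
Inner hash: sum = 53+245+54+54+54 = 460 → 01 cc.
Outer hash (recomputed tag): sum = 95+159+92+92+1+204 = 643 → 02 83.
Recomputed tag = 0283; claimed = 0283 → match.

valid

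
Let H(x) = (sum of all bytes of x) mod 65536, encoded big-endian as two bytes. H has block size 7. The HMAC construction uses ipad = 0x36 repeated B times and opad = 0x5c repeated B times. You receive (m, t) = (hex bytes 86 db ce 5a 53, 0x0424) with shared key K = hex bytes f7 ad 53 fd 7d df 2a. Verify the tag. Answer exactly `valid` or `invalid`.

valid

Key hex bytes f7 ad 53 fd 7d df 2a is exactly B = 7 bytes: K' = f7 ad 53 fd 7d df 2a.
K' ⊕ ipad = c1 9b 65 cb 4b e9 1c; K' ⊕ opad = ab f1 0f a1 21 83 76.
Inner hash: sum = 193+155+101+203+75+233+28+134+219+206+90+83 = 1720 → 06 b8.
Outer hash (recomputed tag): sum = 171+241+15+161+33+131+118+6+184 = 1060 → 04 24.
Recomputed tag = 0424; claimed = 0424 → match.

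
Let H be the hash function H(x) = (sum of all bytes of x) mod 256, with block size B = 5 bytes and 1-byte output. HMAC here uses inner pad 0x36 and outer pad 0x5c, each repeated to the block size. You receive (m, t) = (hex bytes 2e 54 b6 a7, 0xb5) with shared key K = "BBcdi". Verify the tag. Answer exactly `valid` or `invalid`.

valid

Key "BBcdi" = 42 42 63 64 69 is exactly B = 5 bytes: K' = 42 42 63 64 69.
K' ⊕ ipad = 74 74 55 52 5f; K' ⊕ opad = 1e 1e 3f 38 35.
Inner hash: sum = 116+116+85+82+95+46+84+182+167 = 973; mod 256 = 205 → cd.
Outer hash (recomputed tag): sum = 30+30+63+56+53+205 = 437; mod 256 = 181 → b5.
Recomputed tag = b5; claimed = b5 → match.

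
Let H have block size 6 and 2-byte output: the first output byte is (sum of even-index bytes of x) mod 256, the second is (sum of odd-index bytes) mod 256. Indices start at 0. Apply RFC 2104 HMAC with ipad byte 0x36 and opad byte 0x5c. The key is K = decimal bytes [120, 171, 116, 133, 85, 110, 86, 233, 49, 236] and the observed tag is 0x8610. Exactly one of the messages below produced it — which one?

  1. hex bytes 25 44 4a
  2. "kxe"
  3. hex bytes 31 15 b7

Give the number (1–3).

Key decimal bytes [120, 171, 116, 133, 85, 110, 86, 233, 49, 236] = 78 ab 74 85 55 6e 56 e9 31 ec is 10 bytes > B = 6, so hash it first: H(key) = c8 73, then zero-pad to 6 bytes: K' = c8 73 00 00 00 00.
K' ⊕ ipad = fe 45 36 36 36 36; K' ⊕ opad = 94 2f 5c 5c 5c 5c.
m1: inner = H(fe 45 36 36 36 36 25 44 4a) = d9 f5; tag = H(94 2f 5c 5c 5c 5c d9 f5) = 25dc
m2: inner = H(fe 45 36 36 36 36 6b 78 65) = 3a 29; tag = H(94 2f 5c 5c 5c 5c 3a 29) = 8610 ← matches
m3: inner = H(fe 45 36 36 36 36 31 15 b7) = 52 c6; tag = H(94 2f 5c 5c 5c 5c 52 c6) = 9ead

2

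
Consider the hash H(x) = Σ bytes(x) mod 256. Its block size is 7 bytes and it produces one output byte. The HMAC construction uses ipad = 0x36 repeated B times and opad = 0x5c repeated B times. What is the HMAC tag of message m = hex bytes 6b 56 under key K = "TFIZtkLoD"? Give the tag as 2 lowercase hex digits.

Key "TFIZtkLoD" = 54 46 49 5a 74 6b 4c 6f 44 is 9 bytes > B = 7, so hash it first: H(key) = 1b, then zero-pad to 7 bytes: K' = 1b 00 00 00 00 00 00.
K' ⊕ ipad = 2d 36 36 36 36 36 36.  K' ⊕ opad = 47 5c 5c 5c 5c 5c 5c.
Inner input = (K'⊕ipad) ∥ m = 2d 36 36 36 36 36 36 ∥ 6b 56.
Inner hash: sum = 45+54+54+54+54+54+54+107+86 = 562; mod 256 = 50 → 32.
Outer input = (K'⊕opad) ∥ inner = 47 5c 5c 5c 5c 5c 5c ∥ 32.
Outer hash (tag): sum = 71+92+92+92+92+92+92+50 = 673; mod 256 = 161 → a1.

a1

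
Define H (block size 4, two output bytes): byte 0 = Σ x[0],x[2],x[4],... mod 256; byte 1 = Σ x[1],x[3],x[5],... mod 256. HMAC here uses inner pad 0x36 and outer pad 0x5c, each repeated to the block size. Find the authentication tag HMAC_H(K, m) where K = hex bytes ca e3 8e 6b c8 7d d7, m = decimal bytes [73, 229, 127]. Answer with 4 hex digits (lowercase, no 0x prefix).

c60b

Key hex bytes ca e3 8e 6b c8 7d d7 is 7 bytes > B = 4, so hash it first: H(key) = f7 cb, then zero-pad to 4 bytes: K' = f7 cb 00 00.
K' ⊕ ipad = c1 fd 36 36.  K' ⊕ opad = ab 97 5c 5c.
Inner input = (K'⊕ipad) ∥ m = c1 fd 36 36 ∥ 49 e5 7f.
Inner hash: even-index sum = 447 mod 256 = 191; odd-index sum = 536 mod 256 = 24 → bf 18.
Outer input = (K'⊕opad) ∥ inner = ab 97 5c 5c ∥ bf 18.
Outer hash (tag): even-index sum = 454 mod 256 = 198; odd-index sum = 267 mod 256 = 11 → c6 0b.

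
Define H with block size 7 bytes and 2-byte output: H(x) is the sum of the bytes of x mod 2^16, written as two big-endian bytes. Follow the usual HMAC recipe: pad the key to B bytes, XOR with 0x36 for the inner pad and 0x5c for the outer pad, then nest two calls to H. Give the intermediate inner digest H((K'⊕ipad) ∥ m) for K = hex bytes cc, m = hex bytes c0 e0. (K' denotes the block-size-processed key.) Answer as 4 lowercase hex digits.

Key hex bytes cc is 1 byte ≤ B = 7; zero-pad to 7 bytes: K' = cc 00 00 00 00 00 00.
K' ⊕ ipad = fa 36 36 36 36 36 36.
Inner input = fa 36 36 36 36 36 36 ∥ c0 e0.
Inner hash: sum = 250+54+54+54+54+54+54+192+224 = 990 → 03 de.

03de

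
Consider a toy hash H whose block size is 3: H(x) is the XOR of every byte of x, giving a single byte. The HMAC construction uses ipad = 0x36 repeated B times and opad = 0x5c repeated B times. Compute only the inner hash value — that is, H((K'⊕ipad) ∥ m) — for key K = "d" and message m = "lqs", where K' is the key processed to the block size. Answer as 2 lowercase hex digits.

Key "d" = 64 is 1 byte ≤ B = 3; zero-pad to 3 bytes: K' = 64 00 00.
K' ⊕ ipad = 52 36 36.
Inner input = 52 36 36 ∥ 6c 71 73.
Inner hash: XOR 52⊕36⊕36⊕6c⊕71⊕73 = 3c.

3c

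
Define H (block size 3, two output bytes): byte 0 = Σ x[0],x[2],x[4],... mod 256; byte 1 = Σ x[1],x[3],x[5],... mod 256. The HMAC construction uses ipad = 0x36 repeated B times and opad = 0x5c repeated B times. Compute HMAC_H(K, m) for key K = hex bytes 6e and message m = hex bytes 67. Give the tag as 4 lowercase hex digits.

2bea

Key hex bytes 6e is 1 byte ≤ B = 3; zero-pad to 3 bytes: K' = 6e 00 00.
K' ⊕ ipad = 58 36 36.  K' ⊕ opad = 32 5c 5c.
Inner input = (K'⊕ipad) ∥ m = 58 36 36 ∥ 67.
Inner hash: even-index sum = 142 mod 256 = 142; odd-index sum = 157 mod 256 = 157 → 8e 9d.
Outer input = (K'⊕opad) ∥ inner = 32 5c 5c ∥ 8e 9d.
Outer hash (tag): even-index sum = 299 mod 256 = 43; odd-index sum = 234 mod 256 = 234 → 2b ea.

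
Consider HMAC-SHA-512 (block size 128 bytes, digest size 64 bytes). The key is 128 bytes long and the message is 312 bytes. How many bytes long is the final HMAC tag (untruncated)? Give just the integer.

64

The tag is one SHA-512 digest: 64 bytes.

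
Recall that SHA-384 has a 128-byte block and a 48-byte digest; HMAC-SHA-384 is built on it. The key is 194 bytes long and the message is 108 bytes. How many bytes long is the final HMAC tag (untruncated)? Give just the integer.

The tag is one SHA-384 digest: 48 bytes.

48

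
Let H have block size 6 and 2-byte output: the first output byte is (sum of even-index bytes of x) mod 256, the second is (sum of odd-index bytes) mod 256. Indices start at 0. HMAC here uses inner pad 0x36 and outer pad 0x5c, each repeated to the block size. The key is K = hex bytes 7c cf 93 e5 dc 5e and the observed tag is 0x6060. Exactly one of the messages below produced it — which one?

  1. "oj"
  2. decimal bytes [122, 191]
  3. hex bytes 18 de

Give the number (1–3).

Key hex bytes 7c cf 93 e5 dc 5e is exactly B = 6 bytes: K' = 7c cf 93 e5 dc 5e.
K' ⊕ ipad = 4a f9 a5 d3 ea 68; K' ⊕ opad = 20 93 cf b9 80 02.
m1: inner = H(4a f9 a5 d3 ea 68 6f 6a) = 48 9e; tag = H(20 93 cf b9 80 02 48 9e) = b7ec
m2: inner = H(4a f9 a5 d3 ea 68 7a bf) = 53 f3; tag = H(20 93 cf b9 80 02 53 f3) = c241
m3: inner = H(4a f9 a5 d3 ea 68 18 de) = f1 12; tag = H(20 93 cf b9 80 02 f1 12) = 6060 ← matches

3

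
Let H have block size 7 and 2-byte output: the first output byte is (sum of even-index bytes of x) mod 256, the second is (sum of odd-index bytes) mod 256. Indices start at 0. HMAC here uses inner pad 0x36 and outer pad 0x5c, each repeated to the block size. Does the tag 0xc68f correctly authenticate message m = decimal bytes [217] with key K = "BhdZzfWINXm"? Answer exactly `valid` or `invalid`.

Key "BhdZzfWINXm" = 42 68 64 5a 7a 66 57 49 4e 58 6d is 11 bytes > B = 7, so hash it first: H(key) = 32 c9, then zero-pad to 7 bytes: K' = 32 c9 00 00 00 00 00.
K' ⊕ ipad = 04 ff 36 36 36 36 36; K' ⊕ opad = 6e 95 5c 5c 5c 5c 5c.
Inner hash: even-index sum = 166 mod 256 = 166; odd-index sum = 580 mod 256 = 68 → a6 44.
Outer hash (recomputed tag): even-index sum = 454 mod 256 = 198; odd-index sum = 499 mod 256 = 243 → c6 f3.
Recomputed tag = c6f3; claimed = c68f → mismatch.

invalid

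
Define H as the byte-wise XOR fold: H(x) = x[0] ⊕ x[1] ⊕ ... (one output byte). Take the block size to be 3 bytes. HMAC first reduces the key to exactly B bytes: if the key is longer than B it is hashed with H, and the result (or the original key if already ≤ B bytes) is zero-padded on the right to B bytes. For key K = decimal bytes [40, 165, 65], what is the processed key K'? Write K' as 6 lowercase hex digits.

28a541

Key decimal bytes [40, 165, 65] = 28 a5 41 is exactly B = 3 bytes: K' = 28 a5 41.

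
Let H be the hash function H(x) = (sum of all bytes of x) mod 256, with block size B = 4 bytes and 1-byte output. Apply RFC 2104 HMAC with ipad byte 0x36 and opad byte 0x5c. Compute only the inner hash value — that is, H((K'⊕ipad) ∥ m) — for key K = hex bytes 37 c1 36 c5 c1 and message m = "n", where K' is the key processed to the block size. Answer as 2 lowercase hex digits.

92

Key hex bytes 37 c1 36 c5 c1 is 5 bytes > B = 4, so hash it first: H(key) = b4, then zero-pad to 4 bytes: K' = b4 00 00 00.
K' ⊕ ipad = 82 36 36 36.
Inner input = 82 36 36 36 ∥ 6e.
Inner hash: sum = 130+54+54+54+110 = 402; mod 256 = 146 → 92.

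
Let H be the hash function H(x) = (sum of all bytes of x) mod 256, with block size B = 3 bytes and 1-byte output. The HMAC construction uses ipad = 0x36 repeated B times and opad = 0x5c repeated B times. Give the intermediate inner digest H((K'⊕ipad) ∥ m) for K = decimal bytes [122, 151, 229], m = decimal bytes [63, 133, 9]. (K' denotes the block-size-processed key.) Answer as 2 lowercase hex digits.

8d

Key decimal bytes [122, 151, 229] = 7a 97 e5 is exactly B = 3 bytes: K' = 7a 97 e5.
K' ⊕ ipad = 4c a1 d3.
Inner input = 4c a1 d3 ∥ 3f 85 09.
Inner hash: sum = 76+161+211+63+133+9 = 653; mod 256 = 141 → 8d.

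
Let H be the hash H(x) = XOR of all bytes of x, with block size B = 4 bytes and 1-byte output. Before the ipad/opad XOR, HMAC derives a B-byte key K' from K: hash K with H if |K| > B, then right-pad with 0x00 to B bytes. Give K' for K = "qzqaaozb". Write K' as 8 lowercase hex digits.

|K| = 8 > B = 4, so first hash the key.
H(K): XOR 71⊕7a⊕71⊕61⊕61⊕6f⊕7a⊕62 = 0d.
Zero-pad H(K) = 0d to 4 bytes: K' = 0d 00 00 00.

0d000000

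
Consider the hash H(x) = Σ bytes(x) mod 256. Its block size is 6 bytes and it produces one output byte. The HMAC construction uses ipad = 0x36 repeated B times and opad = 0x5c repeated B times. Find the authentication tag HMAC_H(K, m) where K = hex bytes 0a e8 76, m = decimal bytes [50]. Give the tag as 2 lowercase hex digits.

Key hex bytes 0a e8 76 is 3 bytes ≤ B = 6; zero-pad to 6 bytes: K' = 0a e8 76 00 00 00.
K' ⊕ ipad = 3c de 40 36 36 36.  K' ⊕ opad = 56 b4 2a 5c 5c 5c.
Inner input = (K'⊕ipad) ∥ m = 3c de 40 36 36 36 ∥ 32.
Inner hash: sum = 60+222+64+54+54+54+50 = 558; mod 256 = 46 → 2e.
Outer input = (K'⊕opad) ∥ inner = 56 b4 2a 5c 5c 5c ∥ 2e.
Outer hash (tag): sum = 86+180+42+92+92+92+46 = 630; mod 256 = 118 → 76.

76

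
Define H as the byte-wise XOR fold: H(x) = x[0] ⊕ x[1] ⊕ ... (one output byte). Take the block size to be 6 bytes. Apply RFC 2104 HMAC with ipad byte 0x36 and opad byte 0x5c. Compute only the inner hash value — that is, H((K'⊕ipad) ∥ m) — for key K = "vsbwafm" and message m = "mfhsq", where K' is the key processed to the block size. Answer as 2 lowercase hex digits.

Key "vsbwafm" = 76 73 62 77 61 66 6d is 7 bytes > B = 6, so hash it first: H(key) = 7a, then zero-pad to 6 bytes: K' = 7a 00 00 00 00 00.
K' ⊕ ipad = 4c 36 36 36 36 36.
Inner input = 4c 36 36 36 36 36 ∥ 6d 66 68 73 71.
Inner hash: XOR 4c⊕36⊕36⊕36⊕36⊕36⊕6d⊕66⊕68⊕73⊕71 = 1b.

1b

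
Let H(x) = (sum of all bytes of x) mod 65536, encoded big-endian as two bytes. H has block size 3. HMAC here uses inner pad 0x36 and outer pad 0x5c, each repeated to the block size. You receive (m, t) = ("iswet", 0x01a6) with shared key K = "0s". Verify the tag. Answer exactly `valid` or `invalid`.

valid

Key "0s" = 30 73 is 2 bytes ≤ B = 3; zero-pad to 3 bytes: K' = 30 73 00.
K' ⊕ ipad = 06 45 36; K' ⊕ opad = 6c 2f 5c.
Inner hash: sum = 6+69+54+105+115+119+101+116 = 685 → 02 ad.
Outer hash (recomputed tag): sum = 108+47+92+2+173 = 422 → 01 a6.
Recomputed tag = 01a6; claimed = 01a6 → match.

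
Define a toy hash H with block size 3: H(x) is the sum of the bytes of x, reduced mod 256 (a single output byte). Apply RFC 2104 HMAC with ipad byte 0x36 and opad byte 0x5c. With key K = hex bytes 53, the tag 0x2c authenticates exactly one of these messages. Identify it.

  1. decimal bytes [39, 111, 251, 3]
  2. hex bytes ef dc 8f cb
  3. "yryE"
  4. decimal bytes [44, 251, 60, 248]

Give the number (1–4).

1

Key hex bytes 53 is 1 byte ≤ B = 3; zero-pad to 3 bytes: K' = 53 00 00.
K' ⊕ ipad = 65 36 36; K' ⊕ opad = 0f 5c 5c.
m1: inner = H(65 36 36 27 6f fb 03) = 65; tag = H(0f 5c 5c 65) = 2c ← matches
m2: inner = H(65 36 36 ef dc 8f cb) = f6; tag = H(0f 5c 5c f6) = bd
m3: inner = H(65 36 36 79 72 79 45) = 7a; tag = H(0f 5c 5c 7a) = 41
m4: inner = H(65 36 36 2c fb 3c f8) = 2c; tag = H(0f 5c 5c 2c) = f3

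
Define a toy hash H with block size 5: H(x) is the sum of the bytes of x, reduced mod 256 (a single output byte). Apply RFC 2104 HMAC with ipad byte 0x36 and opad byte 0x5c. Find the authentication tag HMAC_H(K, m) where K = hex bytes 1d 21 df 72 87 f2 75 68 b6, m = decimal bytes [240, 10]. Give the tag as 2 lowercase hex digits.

Key hex bytes 1d 21 df 72 87 f2 75 68 b6 is 9 bytes > B = 5, so hash it first: H(key) = 9b, then zero-pad to 5 bytes: K' = 9b 00 00 00 00.
K' ⊕ ipad = ad 36 36 36 36.  K' ⊕ opad = c7 5c 5c 5c 5c.
Inner input = (K'⊕ipad) ∥ m = ad 36 36 36 36 ∥ f0 0a.
Inner hash: sum = 173+54+54+54+54+240+10 = 639; mod 256 = 127 → 7f.
Outer input = (K'⊕opad) ∥ inner = c7 5c 5c 5c 5c ∥ 7f.
Outer hash (tag): sum = 199+92+92+92+92+127 = 694; mod 256 = 182 → b6.

b6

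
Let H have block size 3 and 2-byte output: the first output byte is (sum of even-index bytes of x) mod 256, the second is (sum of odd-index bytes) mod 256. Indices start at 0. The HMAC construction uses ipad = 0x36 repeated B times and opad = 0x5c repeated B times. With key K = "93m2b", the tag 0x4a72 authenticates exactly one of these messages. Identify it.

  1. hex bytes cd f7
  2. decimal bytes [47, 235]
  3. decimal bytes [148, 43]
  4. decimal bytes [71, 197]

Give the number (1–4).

4

Key "93m2b" = 39 33 6d 32 62 is 5 bytes > B = 3, so hash it first: H(key) = 08 65, then zero-pad to 3 bytes: K' = 08 65 00.
K' ⊕ ipad = 3e 53 36; K' ⊕ opad = 54 39 5c.
m1: inner = H(3e 53 36 cd f7) = 6b 20; tag = H(54 39 5c 6b 20) = d0a4
m2: inner = H(3e 53 36 2f eb) = 5f 82; tag = H(54 39 5c 5f 82) = 3298
m3: inner = H(3e 53 36 94 2b) = 9f e7; tag = H(54 39 5c 9f e7) = 97d8
m4: inner = H(3e 53 36 47 c5) = 39 9a; tag = H(54 39 5c 39 9a) = 4a72 ← matches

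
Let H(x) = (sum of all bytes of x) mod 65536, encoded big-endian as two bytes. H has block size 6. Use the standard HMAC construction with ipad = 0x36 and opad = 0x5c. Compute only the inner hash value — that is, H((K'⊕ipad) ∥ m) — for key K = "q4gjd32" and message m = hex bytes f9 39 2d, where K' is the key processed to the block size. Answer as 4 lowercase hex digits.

0274

Key "q4gjd32" = 71 34 67 6a 64 33 32 is 7 bytes > B = 6, so hash it first: H(key) = 02 3f, then zero-pad to 6 bytes: K' = 02 3f 00 00 00 00.
K' ⊕ ipad = 34 09 36 36 36 36.
Inner input = 34 09 36 36 36 36 ∥ f9 39 2d.
Inner hash: sum = 52+9+54+54+54+54+249+57+45 = 628 → 02 74.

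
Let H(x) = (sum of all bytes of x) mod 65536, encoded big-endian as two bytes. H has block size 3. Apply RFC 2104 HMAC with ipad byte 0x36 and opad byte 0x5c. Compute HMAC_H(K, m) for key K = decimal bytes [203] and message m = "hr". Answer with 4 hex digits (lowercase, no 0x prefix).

Key decimal bytes [203] = cb is 1 byte ≤ B = 3; zero-pad to 3 bytes: K' = cb 00 00.
K' ⊕ ipad = fd 36 36.  K' ⊕ opad = 97 5c 5c.
Inner input = (K'⊕ipad) ∥ m = fd 36 36 ∥ 68 72.
Inner hash: sum = 253+54+54+104+114 = 579 → 02 43.
Outer input = (K'⊕opad) ∥ inner = 97 5c 5c ∥ 02 43.
Outer hash (tag): sum = 151+92+92+2+67 = 404 → 01 94.

0194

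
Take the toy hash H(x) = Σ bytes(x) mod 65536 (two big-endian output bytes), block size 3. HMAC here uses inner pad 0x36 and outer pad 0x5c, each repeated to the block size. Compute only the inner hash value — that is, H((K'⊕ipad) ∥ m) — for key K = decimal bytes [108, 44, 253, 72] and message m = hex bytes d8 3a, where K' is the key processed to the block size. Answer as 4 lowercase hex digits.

Key decimal bytes [108, 44, 253, 72] = 6c 2c fd 48 is 4 bytes > B = 3, so hash it first: H(key) = 01 dd, then zero-pad to 3 bytes: K' = 01 dd 00.
K' ⊕ ipad = 37 eb 36.
Inner input = 37 eb 36 ∥ d8 3a.
Inner hash: sum = 55+235+54+216+58 = 618 → 02 6a.

026a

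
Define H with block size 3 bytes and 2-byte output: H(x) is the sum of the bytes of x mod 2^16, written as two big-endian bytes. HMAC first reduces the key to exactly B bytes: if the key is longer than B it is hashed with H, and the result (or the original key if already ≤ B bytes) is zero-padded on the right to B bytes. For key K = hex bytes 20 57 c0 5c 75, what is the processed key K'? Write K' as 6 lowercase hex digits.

|K| = 5 > B = 3, so first hash the key.
H(K): sum = 32+87+192+92+117 = 520 → 02 08.
Zero-pad H(K) = 02 08 to 3 bytes: K' = 02 08 00.

020800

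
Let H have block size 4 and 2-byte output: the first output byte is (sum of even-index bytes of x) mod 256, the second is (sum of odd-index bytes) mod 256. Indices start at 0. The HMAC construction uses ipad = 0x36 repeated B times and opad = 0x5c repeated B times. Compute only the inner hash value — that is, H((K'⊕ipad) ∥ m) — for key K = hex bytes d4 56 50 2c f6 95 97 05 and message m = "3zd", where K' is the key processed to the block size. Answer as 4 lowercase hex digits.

Key hex bytes d4 56 50 2c f6 95 97 05 is 8 bytes > B = 4, so hash it first: H(key) = b1 1c, then zero-pad to 4 bytes: K' = b1 1c 00 00.
K' ⊕ ipad = 87 2a 36 36.
Inner input = 87 2a 36 36 ∥ 33 7a 64.
Inner hash: even-index sum = 340 mod 256 = 84; odd-index sum = 218 mod 256 = 218 → 54 da.

54da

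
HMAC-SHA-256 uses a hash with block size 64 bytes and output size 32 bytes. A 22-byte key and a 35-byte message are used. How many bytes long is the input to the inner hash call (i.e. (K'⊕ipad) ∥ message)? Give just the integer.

Key is 22 ≤ 64 bytes, zero-padded: |K'| = 64.
Inner input = (K'⊕ipad) ∥ m → 64 + 35 = 99 bytes.

99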